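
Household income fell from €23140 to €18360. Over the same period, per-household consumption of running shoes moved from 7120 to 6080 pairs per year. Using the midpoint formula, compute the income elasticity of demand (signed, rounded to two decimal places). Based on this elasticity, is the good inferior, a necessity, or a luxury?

0.68; necessity

%ΔQ = (6080 − 7120)/[( 7120 + 6080)/2] = -1040/6600 = -0.157575…
%ΔIncome = (18360 − 23140)/[( 23140 + 18360)/2] = -4780/20750 = -0.230361…
E_income = (-1040/6600) / (-4780/20750) = 0.6840…
0 < E_income < 1 ⇒ normal good, necessity.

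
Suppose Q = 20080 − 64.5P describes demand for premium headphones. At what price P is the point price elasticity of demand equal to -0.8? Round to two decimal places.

138.36

Ed = −64.5P/(20080 − 64.5P). Set this equal to -0.8:
64.5P = 0.8·(20080 − 64.5P) ⇒ 64.5P(1 + 0.8) = 0.8·20080
P = 0.8·20080 / (64.5·1.8) = 138.3634…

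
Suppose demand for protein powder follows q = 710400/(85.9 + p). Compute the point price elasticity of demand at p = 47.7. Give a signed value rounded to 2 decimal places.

-0.36

dq/dp = −710400/(85.9 + p)² = -39.8006. At p = 47.7, q = 5317.37.
Ed = (dq/dp)·(p/q) = (-39.8006) × (47.7/5317.37) = -0.3570…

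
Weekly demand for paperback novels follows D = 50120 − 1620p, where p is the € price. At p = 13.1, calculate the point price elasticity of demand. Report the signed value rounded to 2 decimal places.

-0.73

dD/dp = −1620. At p = 13.1, D = 50120 − 1620(13.1) = 28898.
Ed = (dD/dp)·(p/D) = −1620 × (13.1/28898) = -0.7343…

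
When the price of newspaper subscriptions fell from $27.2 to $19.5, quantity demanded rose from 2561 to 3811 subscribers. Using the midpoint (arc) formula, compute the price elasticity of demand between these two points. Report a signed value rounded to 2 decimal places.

%ΔQ = (3811 − 2561) / [(2561 + 3811)/2] = 1250/3186 = 0.392341…
%ΔP = (19.5 − 27.2) / [(27.2 + 19.5)/2] = -7.7/23.35 = -0.329764…
Arc Ed = %ΔQ / %ΔP = (1250/3186) / (-7.7/23.35) = -1.1897…

-1.19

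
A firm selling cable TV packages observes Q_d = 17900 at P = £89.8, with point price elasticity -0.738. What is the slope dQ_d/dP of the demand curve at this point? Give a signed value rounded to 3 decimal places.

-147.107

Ed = (dQ_d/dP)·(P/Q_d) ⇒ dQ_d/dP = Ed·Q_d/P = (-0.738)·17900/89.8 = -147.10690…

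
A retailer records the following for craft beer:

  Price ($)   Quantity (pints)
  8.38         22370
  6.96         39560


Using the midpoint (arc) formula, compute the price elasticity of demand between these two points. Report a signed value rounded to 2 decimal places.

%ΔQ = (39560 − 22370) / [(22370 + 39560)/2] = 17190/30965 = 0.555142…
%ΔP = (6.96 − 8.38) / [(8.38 + 6.96)/2] = -1.42/7.67 = -0.185136…
Arc Ed = %ΔQ / %ΔP = (17190/30965) / (-1.42/7.67) = -2.9985…

-3.00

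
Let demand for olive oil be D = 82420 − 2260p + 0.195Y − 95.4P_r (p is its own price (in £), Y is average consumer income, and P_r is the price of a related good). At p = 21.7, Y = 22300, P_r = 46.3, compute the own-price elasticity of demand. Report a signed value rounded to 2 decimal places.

At the given values, D = 82420 − 2260(21.7) + 0.195(22300) − 95.4(46.3) = 33309.48.
∂D/∂p = −2260.
E = (-2260) × (21.7/33309.48) = -1.4723…

-1.47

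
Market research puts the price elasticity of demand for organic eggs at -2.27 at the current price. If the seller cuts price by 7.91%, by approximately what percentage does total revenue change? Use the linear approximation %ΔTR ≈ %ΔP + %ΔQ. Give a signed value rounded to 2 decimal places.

+10.05%

%ΔQ ≈ Ed × %ΔP = (-2.27) × (-7.91%) = +17.9557%
%ΔTR ≈ %ΔP + %ΔQ = (-7.91%) + (+17.9557%) = +10.0457%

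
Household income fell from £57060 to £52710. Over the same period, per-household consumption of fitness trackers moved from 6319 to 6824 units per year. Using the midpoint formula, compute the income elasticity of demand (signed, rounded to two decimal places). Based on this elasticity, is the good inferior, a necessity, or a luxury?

-0.97; inferior

%ΔQ = (6824 − 6319)/[( 6319 + 6824)/2] = 505/6571.5 = 0.076846…
%ΔIncome = (52710 − 57060)/[( 57060 + 52710)/2] = -4350/54885 = -0.079256…
E_income = (505/6571.5) / (-4350/54885) = -0.9695…
E_income < 0 ⇒ inferior good.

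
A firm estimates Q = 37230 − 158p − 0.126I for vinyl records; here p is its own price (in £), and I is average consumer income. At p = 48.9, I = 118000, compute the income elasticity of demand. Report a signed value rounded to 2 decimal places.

At the given values, Q = 37230 − 158(48.9) − 0.126(118000) = 14635.8.
∂Q/∂I = -0.126.
E = (-0.126) × (118000/14635.8) = -1.0158…

-1.02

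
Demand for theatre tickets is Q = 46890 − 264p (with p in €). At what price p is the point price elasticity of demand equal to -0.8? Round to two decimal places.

Ed = −264p/(46890 − 264p). Set this equal to -0.8:
264p = 0.8·(46890 − 264p) ⇒ 264p(1 + 0.8) = 0.8·46890
p = 0.8·46890 / (264·1.8) = 78.9393…

78.94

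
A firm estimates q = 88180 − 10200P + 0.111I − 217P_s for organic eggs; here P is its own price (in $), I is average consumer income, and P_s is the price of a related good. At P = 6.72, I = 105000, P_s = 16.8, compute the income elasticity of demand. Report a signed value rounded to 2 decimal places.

At the given values, q = 88180 − 10200(6.72) + 0.111(105000) − 217(16.8) = 27645.4.
∂q/∂I = 0.111.
E = (0.111) × (105000/27645.4) = 0.4215…

0.42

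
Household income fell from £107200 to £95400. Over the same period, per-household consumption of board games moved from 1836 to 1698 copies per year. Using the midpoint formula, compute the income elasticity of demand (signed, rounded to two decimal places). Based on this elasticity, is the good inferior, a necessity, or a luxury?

%ΔQ = (1698 − 1836)/[( 1836 + 1698)/2] = -138/1767 = -0.078098…
%ΔIncome = (95400 − 107200)/[( 107200 + 95400)/2] = -11800/101300 = -0.116485…
E_income = (-138/1767) / (-11800/101300) = 0.6704…
0 < E_income < 1 ⇒ normal good, necessity.

0.67; necessity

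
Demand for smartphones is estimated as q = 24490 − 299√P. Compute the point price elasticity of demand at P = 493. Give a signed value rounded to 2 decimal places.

dq/dP = −299/(2√P) = -6.73314. At P = 493, q = 17851.1.
Ed = (dq/dP)·(P/q) = (-6.73314) × (493/17851.1) = -0.1859…

-0.19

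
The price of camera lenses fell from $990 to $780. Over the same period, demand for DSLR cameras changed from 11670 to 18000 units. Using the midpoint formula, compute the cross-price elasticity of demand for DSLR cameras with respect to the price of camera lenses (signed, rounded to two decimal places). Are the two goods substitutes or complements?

%ΔQ_{DSLR cameras} = (18000 − 11670)/avg = 6330/14835 = 0.426693…
%ΔP_{camera lenses} = (780 − 990)/avg = -210/885 = -0.237288…
E_cross = (6330/14835) / (-210/885) = -1.7982…
E_cross < 0 ⇒ the goods are complements.

-1.80; complements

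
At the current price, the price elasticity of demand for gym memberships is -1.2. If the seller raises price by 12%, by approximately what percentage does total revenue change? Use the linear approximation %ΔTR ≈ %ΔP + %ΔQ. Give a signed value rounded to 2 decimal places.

%ΔQ ≈ Ed × %ΔP = (-1.2) × (+12%) = -14.4000%
%ΔTR ≈ %ΔP + %ΔQ = (+12%) + (-14.4000%) = -2.4000%

-2.40%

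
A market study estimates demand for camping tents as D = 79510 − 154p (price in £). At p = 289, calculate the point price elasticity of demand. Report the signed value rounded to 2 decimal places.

-1.27

dD/dp = −154. At p = 289, D = 79510 − 154(289) = 35004.
Ed = (dD/dp)·(p/D) = −154 × (289/35004) = -1.2714…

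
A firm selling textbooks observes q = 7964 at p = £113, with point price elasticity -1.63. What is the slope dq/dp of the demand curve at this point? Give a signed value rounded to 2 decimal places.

-114.88

Ed = (dq/dp)·(p/q) ⇒ dq/dp = Ed·q/p = (-1.63)·7964/113 = -114.8789…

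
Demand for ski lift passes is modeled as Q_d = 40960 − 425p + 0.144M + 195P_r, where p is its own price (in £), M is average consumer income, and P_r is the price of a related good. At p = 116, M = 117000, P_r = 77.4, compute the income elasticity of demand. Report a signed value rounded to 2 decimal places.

At the given values, Q_d = 40960 − 425(116) + 0.144(117000) + 195(77.4) = 23601.
∂Q_d/∂M = 0.144.
E = (0.144) × (117000/23601) = 0.7138…

0.71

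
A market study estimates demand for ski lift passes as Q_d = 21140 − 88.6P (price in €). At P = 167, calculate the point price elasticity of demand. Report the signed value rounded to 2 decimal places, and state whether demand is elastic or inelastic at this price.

-2.33; elastic

dQ_d/dP = −88.6. At P = 167, Q_d = 21140 − 88.6(167) = 6343.8.
Ed = (dQ_d/dP)·(P/Q_d) = −88.6 × (167/6343.8) = -2.3323…
|Ed| = 2.33 > 1, so demand is elastic.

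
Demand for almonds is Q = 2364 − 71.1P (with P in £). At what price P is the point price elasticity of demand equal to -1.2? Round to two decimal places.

Ed = −71.1P/(2364 − 71.1P). Set this equal to -1.2:
71.1P = 1.2·(2364 − 71.1P) ⇒ 71.1P(1 + 1.2) = 1.2·2364
P = 1.2·2364 / (71.1·2.2) = 18.1357…

18.14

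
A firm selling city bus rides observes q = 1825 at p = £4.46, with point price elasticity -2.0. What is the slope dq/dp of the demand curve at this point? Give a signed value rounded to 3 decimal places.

-818.386

Ed = (dq/dp)·(p/q) ⇒ dq/dp = Ed·q/p = (-2.0)·1825/4.46 = -818.38565…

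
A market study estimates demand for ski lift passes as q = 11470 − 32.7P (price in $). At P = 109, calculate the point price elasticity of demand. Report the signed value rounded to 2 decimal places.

dq/dP = −32.7. At P = 109, q = 11470 − 32.7(109) = 7905.7.
Ed = (dq/dP)·(P/q) = −32.7 × (109/7905.7) = -0.4508…

-0.45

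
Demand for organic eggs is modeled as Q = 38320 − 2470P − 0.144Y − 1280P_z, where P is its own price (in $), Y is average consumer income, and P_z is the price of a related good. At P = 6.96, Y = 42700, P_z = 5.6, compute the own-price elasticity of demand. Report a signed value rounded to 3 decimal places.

At the given values, Q = 38320 − 2470(6.96) − 0.144(42700) − 1280(5.6) = 7812.
∂Q/∂P = −2470.
E = (-2470) × (6.96/7812) = -2.20061…

-2.201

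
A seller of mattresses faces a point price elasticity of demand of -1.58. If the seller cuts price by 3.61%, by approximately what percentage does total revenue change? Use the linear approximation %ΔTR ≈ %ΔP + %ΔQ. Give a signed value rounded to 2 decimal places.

%ΔQ ≈ Ed × %ΔP = (-1.58) × (-3.61%) = +5.7038%
%ΔTR ≈ %ΔP + %ΔQ = (-3.61%) + (+5.7038%) = +2.0938%

+2.09%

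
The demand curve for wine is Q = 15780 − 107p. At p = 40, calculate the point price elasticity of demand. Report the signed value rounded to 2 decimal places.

dQ/dp = −107. At p = 40, Q = 15780 − 107(40) = 11500.
Ed = (dQ/dp)·(p/Q) = −107 × (40/11500) = -0.3721…

-0.37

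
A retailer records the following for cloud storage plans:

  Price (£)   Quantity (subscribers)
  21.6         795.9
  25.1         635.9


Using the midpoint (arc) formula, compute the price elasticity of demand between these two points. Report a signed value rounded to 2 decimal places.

%ΔQ = (635.9 − 795.9) / [(795.9 + 635.9)/2] = -160/715.9 = -0.223494…
%ΔP = (25.1 − 21.6) / [(21.6 + 25.1)/2] = 3.5/23.35 = 0.149892…
Arc Ed = %ΔQ / %ΔP = (-160/715.9) / (3.5/23.35) = -1.4910…

-1.49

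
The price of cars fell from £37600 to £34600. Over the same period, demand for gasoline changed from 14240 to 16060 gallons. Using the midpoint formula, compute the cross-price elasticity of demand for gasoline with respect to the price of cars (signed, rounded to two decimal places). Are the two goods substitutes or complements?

-1.45; complements

%ΔQ_{gasoline} = (16060 − 14240)/avg = 1820/15150 = 0.120132…
%ΔP_{cars} = (34600 − 37600)/avg = -3000/36100 = -0.083102…
E_cross = (1820/15150) / (-3000/36100) = -1.4455…
E_cross < 0 ⇒ the goods are complements.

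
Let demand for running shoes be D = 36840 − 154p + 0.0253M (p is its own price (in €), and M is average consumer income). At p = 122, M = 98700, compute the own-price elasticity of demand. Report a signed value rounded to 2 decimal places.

At the given values, D = 36840 − 154(122) + 0.0253(98700) = 20549.11.
∂D/∂p = −154.
E = (-154) × (122/20549.11) = -0.9142…

-0.91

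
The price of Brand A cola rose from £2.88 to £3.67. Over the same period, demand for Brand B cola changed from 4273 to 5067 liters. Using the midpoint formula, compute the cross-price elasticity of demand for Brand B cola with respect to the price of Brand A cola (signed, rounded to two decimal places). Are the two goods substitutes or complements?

0.70; substitutes

%ΔQ_{Brand B cola} = (5067 − 4273)/avg = 794/4670 = 0.170021…
%ΔP_{Brand A cola} = (3.67 − 2.88)/avg = 0.79/3.275 = 0.241221…
E_cross = (794/4670) / (0.79/3.275) = 0.7048…
E_cross > 0 ⇒ the goods are substitutes.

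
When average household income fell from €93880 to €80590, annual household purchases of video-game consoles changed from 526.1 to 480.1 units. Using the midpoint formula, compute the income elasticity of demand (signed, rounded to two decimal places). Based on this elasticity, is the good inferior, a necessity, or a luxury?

0.60; necessity

%ΔQ = (480.1 − 526.1)/[( 526.1 + 480.1)/2] = -46/503.1 = -0.091433…
%ΔIncome = (80590 − 93880)/[( 93880 + 80590)/2] = -13290/87235 = -0.152347…
E_income = (-46/503.1) / (-13290/87235) = 0.6001…
0 < E_income < 1 ⇒ normal good, necessity.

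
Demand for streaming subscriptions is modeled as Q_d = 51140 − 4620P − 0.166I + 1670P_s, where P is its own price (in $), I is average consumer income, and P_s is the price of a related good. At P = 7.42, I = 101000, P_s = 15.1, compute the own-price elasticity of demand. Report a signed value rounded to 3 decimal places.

At the given values, Q_d = 51140 − 4620(7.42) − 0.166(101000) + 1670(15.1) = 25310.6.
∂Q_d/∂P = −4620.
E = (-4620) × (7.42/25310.6) = -1.35438…

-1.354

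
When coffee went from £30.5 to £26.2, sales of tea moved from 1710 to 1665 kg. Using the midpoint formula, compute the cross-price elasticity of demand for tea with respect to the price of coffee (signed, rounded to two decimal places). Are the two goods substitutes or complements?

%ΔQ_{tea} = (1665 − 1710)/avg = -45/1687.5 = -0.026666…
%ΔP_{coffee} = (26.2 − 30.5)/avg = -4.3/28.35 = -0.151675…
E_cross = (-45/1687.5) / (-4.3/28.35) = 0.1758…
E_cross > 0 ⇒ the goods are substitutes.

0.18; substitutes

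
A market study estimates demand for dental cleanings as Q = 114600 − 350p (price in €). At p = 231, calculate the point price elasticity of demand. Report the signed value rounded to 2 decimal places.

-2.40

dQ/dp = −350. At p = 231, Q = 114600 − 350(231) = 33750.
Ed = (dQ/dp)·(p/Q) = −350 × (231/33750) = -2.3955…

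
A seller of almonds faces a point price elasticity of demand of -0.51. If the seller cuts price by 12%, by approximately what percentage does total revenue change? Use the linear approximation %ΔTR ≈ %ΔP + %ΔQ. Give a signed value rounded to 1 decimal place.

%ΔQ ≈ Ed × %ΔP = (-0.51) × (-12%) = +6.1200%
%ΔTR ≈ %ΔP + %ΔQ = (-12%) + (+6.1200%) = -5.8800%

-5.9%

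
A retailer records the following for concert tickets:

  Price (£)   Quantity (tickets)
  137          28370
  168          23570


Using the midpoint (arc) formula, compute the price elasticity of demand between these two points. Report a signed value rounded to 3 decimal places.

%ΔQ = (23570 − 28370) / [(28370 + 23570)/2] = -4800/25970 = -0.184828…
%ΔP = (168 − 137) / [(137 + 168)/2] = 31/152.5 = 0.203278…
Arc Ed = %ΔQ / %ΔP = (-4800/25970) / (31/152.5) = -0.90923…

-0.909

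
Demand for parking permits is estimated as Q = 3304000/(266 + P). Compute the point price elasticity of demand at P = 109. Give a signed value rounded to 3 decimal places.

-0.291

dQ/dP = −3304000/(266 + P)² = -23.4951. At P = 109, Q = 8810.67.
Ed = (dQ/dP)·(P/Q) = (-23.4951) × (109/8810.67) = -0.29066…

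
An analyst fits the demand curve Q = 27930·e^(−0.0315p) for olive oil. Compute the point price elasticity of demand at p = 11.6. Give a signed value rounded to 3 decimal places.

dQ/dp = −0.0315·Q = -610.506. At p = 11.6, Q = 19381.2.
Ed = (dQ/dp)·(p/Q) = (-610.506) × (11.6/19381.2) = -0.3654

-0.365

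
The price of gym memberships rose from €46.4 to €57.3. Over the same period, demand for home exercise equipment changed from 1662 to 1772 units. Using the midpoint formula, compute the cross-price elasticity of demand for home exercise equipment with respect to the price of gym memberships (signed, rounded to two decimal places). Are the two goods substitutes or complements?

0.30; substitutes

%ΔQ_{home exercise equipment} = (1772 − 1662)/avg = 110/1717 = 0.064065…
%ΔP_{gym memberships} = (57.3 − 46.4)/avg = 10.9/51.85 = 0.210221…
E_cross = (110/1717) / (10.9/51.85) = 0.3047…
E_cross > 0 ⇒ the goods are substitutes.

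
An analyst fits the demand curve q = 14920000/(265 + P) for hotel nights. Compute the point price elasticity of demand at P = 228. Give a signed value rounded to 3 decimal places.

-0.462

dq/dP = −14920000/(265 + P)² = -61.3868. At P = 228, q = 30263.7.
Ed = (dq/dP)·(P/q) = (-61.3868) × (228/30263.7) = -0.46247…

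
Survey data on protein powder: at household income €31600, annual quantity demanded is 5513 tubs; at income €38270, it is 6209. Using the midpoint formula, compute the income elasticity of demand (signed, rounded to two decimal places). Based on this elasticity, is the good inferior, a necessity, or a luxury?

%ΔQ = (6209 − 5513)/[( 5513 + 6209)/2] = 696/5861 = 0.118751…
%ΔIncome = (38270 − 31600)/[( 31600 + 38270)/2] = 6670/34935 = 0.190926…
E_income = (696/5861) / (6670/34935) = 0.6219…
0 < E_income < 1 ⇒ normal good, necessity.

0.62; necessity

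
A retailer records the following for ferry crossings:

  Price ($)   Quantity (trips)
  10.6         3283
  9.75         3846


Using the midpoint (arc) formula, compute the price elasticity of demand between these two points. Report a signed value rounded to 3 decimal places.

%ΔQ = (3846 − 3283) / [(3283 + 3846)/2] = 563/3564.5 = 0.157946…
%ΔP = (9.75 − 10.6) / [(10.6 + 9.75)/2] = -0.85/10.175 = -0.083538…
Arc Ed = %ΔQ / %ΔP = (563/3564.5) / (-0.85/10.175) = -1.89071…

-1.891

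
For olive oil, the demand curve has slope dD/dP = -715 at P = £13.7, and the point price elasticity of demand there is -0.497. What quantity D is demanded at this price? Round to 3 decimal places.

Ed = (dD/dP)·(P/D) ⇒ D = (dD/dP)·P/Ed = (-715)·13.7/(-0.497) = 19709.25553…

19709.256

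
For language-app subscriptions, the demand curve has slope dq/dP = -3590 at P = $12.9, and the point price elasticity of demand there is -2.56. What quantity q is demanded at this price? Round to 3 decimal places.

18090.234

Ed = (dq/dP)·(P/q) ⇒ q = (dq/dP)·P/Ed = (-3590)·12.9/(-2.56) = 18090.23437…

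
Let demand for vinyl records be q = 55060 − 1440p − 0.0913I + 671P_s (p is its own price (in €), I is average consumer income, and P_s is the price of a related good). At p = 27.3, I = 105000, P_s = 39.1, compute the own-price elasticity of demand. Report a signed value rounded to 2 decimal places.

At the given values, q = 55060 − 1440(27.3) − 0.0913(105000) + 671(39.1) = 32397.6.
∂q/∂p = −1440.
E = (-1440) × (27.3/32397.6) = -1.2134…

-1.21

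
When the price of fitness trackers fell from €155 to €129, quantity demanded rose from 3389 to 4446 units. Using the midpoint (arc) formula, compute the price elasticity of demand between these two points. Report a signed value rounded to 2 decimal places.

-1.47

%ΔQ = (4446 − 3389) / [(3389 + 4446)/2] = 1057/3917.5 = 0.269814…
%ΔP = (129 − 155) / [(155 + 129)/2] = -26/142 = -0.183098…
Arc Ed = %ΔQ / %ΔP = (1057/3917.5) / (-26/142) = -1.4736…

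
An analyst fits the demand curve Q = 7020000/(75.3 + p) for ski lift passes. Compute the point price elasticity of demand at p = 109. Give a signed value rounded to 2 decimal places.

-0.59

dQ/dp = −7020000/(75.3 + p)² = -206.674. At p = 109, Q = 38090.1.
Ed = (dQ/dp)·(p/Q) = (-206.674) × (109/38090.1) = -0.5914…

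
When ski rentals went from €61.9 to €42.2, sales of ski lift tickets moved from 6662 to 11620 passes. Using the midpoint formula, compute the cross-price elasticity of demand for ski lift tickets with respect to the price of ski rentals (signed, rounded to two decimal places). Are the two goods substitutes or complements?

%ΔQ_{ski lift tickets} = (11620 − 6662)/avg = 4958/9141 = 0.542391…
%ΔP_{ski rentals} = (42.2 − 61.9)/avg = -19.7/52.05 = -0.378482…
E_cross = (4958/9141) / (-19.7/52.05) = -1.4330…
E_cross < 0 ⇒ the goods are complements.

-1.43; complements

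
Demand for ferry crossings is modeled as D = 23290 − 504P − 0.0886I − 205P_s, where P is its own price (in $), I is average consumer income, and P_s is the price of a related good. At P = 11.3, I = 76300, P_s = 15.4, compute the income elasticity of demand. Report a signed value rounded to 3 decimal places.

-0.881

At the given values, D = 23290 − 504(11.3) − 0.0886(76300) − 205(15.4) = 7677.62.
∂D/∂I = -0.0886.
E = (-0.0886) × (76300/7677.62) = -0.88050…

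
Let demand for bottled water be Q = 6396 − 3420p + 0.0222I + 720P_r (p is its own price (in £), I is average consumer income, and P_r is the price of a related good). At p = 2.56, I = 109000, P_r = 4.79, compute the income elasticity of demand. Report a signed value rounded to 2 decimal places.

At the given values, Q = 6396 − 3420(2.56) + 0.0222(109000) + 720(4.79) = 3509.4.
∂Q/∂I = 0.0222.
E = (0.0222) × (109000/3509.4) = 0.6895…

0.69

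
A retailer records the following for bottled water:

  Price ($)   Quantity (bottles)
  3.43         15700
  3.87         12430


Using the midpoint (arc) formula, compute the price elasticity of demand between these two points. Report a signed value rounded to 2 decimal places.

-1.93

%ΔQ = (12430 − 15700) / [(15700 + 12430)/2] = -3270/14065 = -0.232492…
%ΔP = (3.87 − 3.43) / [(3.43 + 3.87)/2] = 0.44/3.65 = 0.120547…
Arc Ed = %ΔQ / %ΔP = (-3270/14065) / (0.44/3.65) = -1.9286…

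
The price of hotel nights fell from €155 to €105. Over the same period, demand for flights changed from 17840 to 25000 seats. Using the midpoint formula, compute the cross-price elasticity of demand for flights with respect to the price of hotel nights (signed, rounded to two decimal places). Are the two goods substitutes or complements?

-0.87; complements

%ΔQ_{flights} = (25000 − 17840)/avg = 7160/21420 = 0.334267…
%ΔP_{hotel nights} = (105 − 155)/avg = -50/130 = -0.384615…
E_cross = (7160/21420) / (-50/130) = -0.8690…
E_cross < 0 ⇒ the goods are complements.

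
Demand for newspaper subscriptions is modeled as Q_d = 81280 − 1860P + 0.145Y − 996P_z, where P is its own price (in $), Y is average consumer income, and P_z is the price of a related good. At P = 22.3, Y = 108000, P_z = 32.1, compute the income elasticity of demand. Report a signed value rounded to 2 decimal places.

0.67

At the given values, Q_d = 81280 − 1860(22.3) + 0.145(108000) − 996(32.1) = 23490.4.
∂Q_d/∂Y = 0.145.
E = (0.145) × (108000/23490.4) = 0.6666…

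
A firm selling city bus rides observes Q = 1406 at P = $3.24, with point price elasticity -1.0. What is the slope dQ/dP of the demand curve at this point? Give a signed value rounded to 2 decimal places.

Ed = (dQ/dP)·(P/Q) ⇒ dQ/dP = Ed·Q/P = (-1.0)·1406/3.24 = -433.9506…

-433.95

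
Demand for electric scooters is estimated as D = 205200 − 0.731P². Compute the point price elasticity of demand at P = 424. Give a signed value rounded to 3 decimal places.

dD/dP = −2·0.731·P = -619.888. At P = 424, D = 73783.744.
Ed = (dD/dP)·(P/D) = (-619.888) × (424/73783.744) = -3.56220…

-3.562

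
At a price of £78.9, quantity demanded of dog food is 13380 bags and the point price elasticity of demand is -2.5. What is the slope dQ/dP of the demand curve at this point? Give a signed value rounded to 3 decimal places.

Ed = (dQ/dP)·(P/Q) ⇒ dQ/dP = Ed·Q/P = (-2.5)·13380/78.9 = -423.95437…

-423.954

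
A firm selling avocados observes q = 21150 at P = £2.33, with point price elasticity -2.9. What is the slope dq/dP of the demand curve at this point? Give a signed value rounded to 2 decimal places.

Ed = (dq/dP)·(P/q) ⇒ dq/dP = Ed·q/P = (-2.9)·21150/2.33 = -26324.0343…

-26324.03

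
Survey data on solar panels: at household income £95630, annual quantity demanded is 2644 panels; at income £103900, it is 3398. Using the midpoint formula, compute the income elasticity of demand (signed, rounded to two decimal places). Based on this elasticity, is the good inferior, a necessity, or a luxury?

%ΔQ = (3398 − 2644)/[( 2644 + 3398)/2] = 754/3021 = 0.249586…
%ΔIncome = (103900 − 95630)/[( 95630 + 103900)/2] = 8270/99765 = 0.082894…
E_income = (754/3021) / (8270/99765) = 3.0108…
E_income > 1 ⇒ normal good, luxury.

3.01; luxury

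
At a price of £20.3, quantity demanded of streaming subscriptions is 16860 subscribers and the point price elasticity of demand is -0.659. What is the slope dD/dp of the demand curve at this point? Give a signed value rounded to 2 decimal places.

Ed = (dD/dp)·(p/D) ⇒ dD/dp = Ed·D/p = (-0.659)·16860/20.3 = -547.3270…

-547.33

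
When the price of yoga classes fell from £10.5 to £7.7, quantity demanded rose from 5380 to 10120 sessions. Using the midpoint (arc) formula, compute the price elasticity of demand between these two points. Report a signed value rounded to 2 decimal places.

%ΔQ = (10120 − 5380) / [(5380 + 10120)/2] = 4740/7750 = 0.611612…
%ΔP = (7.7 − 10.5) / [(10.5 + 7.7)/2] = -2.8/9.1 = -0.307692…
Arc Ed = %ΔQ / %ΔP = (4740/7750) / (-2.8/9.1) = -1.9877…

-1.99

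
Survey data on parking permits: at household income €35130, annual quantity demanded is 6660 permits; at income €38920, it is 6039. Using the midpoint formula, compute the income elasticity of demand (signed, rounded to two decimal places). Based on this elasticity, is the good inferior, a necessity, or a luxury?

-0.96; inferior

%ΔQ = (6039 − 6660)/[( 6660 + 6039)/2] = -621/6349.5 = -0.097802…
%ΔIncome = (38920 − 35130)/[( 35130 + 38920)/2] = 3790/37025 = 0.102363…
E_income = (-621/6349.5) / (3790/37025) = -0.9554…
E_income < 0 ⇒ inferior good.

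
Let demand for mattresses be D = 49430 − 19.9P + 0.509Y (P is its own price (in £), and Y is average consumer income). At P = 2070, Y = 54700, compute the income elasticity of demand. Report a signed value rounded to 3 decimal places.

0.772

At the given values, D = 49430 − 19.9(2070) + 0.509(54700) = 36079.3.
∂D/∂Y = 0.509.
E = (0.509) × (54700/36079.3) = 0.77169…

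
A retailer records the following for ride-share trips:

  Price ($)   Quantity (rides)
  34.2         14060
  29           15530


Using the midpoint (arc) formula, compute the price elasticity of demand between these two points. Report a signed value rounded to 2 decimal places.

%ΔQ = (15530 − 14060) / [(14060 + 15530)/2] = 1470/14795 = 0.099357…
%ΔP = (29 − 34.2) / [(34.2 + 29)/2] = -5.2/31.6 = -0.164556…
Arc Ed = %ΔQ / %ΔP = (1470/14795) / (-5.2/31.6) = -0.6037…

-0.60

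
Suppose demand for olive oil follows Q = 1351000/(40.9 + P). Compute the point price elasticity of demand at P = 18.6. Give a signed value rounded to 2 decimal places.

-0.31

dQ/dP = −1351000/(40.9 + P)² = -381.611. At P = 18.6, Q = 22705.9.
Ed = (dQ/dP)·(P/Q) = (-381.611) × (18.6/22705.9) = -0.3126…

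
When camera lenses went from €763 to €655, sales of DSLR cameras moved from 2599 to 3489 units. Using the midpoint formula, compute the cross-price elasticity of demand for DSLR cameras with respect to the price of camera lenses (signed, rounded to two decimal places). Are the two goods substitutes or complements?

%ΔQ_{DSLR cameras} = (3489 − 2599)/avg = 890/3044 = 0.292378…
%ΔP_{camera lenses} = (655 − 763)/avg = -108/709 = -0.152327…
E_cross = (890/3044) / (-108/709) = -1.9194…
E_cross < 0 ⇒ the goods are complements.

-1.92; complements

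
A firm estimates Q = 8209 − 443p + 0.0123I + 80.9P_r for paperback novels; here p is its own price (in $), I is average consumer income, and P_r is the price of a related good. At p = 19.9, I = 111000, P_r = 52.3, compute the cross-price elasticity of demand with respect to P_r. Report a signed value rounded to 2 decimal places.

0.85

At the given values, Q = 8209 − 443(19.9) + 0.0123(111000) + 80.9(52.3) = 4989.67.
∂Q/∂P_r = 80.9.
E = (80.9) × (52.3/4989.67) = 0.8479…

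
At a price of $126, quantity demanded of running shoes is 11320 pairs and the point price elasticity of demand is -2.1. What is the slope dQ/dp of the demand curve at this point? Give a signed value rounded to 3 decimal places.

-188.667

Ed = (dQ/dp)·(p/Q) ⇒ dQ/dp = Ed·Q/p = (-2.1)·11320/126 = -188.66666…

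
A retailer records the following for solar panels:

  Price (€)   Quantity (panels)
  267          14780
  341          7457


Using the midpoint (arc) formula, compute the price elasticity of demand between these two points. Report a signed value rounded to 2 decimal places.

-2.71

%ΔQ = (7457 − 14780) / [(14780 + 7457)/2] = -7323/11118.5 = -0.658632…
%ΔP = (341 − 267) / [(267 + 341)/2] = 74/304 = 0.243421…
Arc Ed = %ΔQ / %ΔP = (-7323/11118.5) / (74/304) = -2.7057…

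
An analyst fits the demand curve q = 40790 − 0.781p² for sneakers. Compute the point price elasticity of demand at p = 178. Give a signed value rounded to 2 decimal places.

-3.08

dq/dp = −2·0.781·p = -278.036. At p = 178, q = 16044.796.
Ed = (dq/dp)·(p/q) = (-278.036) × (178/16044.796) = -3.0845…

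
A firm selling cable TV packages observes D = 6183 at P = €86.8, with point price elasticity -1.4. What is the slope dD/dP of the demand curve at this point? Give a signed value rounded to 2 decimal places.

Ed = (dD/dP)·(P/D) ⇒ dD/dP = Ed·D/P = (-1.4)·6183/86.8 = -99.7258…

-99.73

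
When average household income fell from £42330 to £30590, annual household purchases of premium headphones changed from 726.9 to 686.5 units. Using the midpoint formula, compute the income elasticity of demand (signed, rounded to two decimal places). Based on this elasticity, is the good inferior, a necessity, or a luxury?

%ΔQ = (686.5 − 726.9)/[( 726.9 + 686.5)/2] = -40.4/706.7 = -0.057167…
%ΔIncome = (30590 − 42330)/[( 42330 + 30590)/2] = -11740/36460 = -0.321996…
E_income = (-40.4/706.7) / (-11740/36460) = 0.1775…
0 < E_income < 1 ⇒ normal good, necessity.

0.18; necessity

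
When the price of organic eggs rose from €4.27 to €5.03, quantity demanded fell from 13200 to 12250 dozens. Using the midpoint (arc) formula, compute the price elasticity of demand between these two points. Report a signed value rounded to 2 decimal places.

%ΔQ = (12250 − 13200) / [(13200 + 12250)/2] = -950/12725 = -0.074656…
%ΔP = (5.03 − 4.27) / [(4.27 + 5.03)/2] = 0.76/4.65 = 0.163440…
Arc Ed = %ΔQ / %ΔP = (-950/12725) / (0.76/4.65) = -0.4567…

-0.46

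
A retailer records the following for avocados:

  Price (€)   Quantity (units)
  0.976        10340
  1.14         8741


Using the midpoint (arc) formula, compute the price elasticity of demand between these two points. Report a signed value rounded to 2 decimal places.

%ΔQ = (8741 − 10340) / [(10340 + 8741)/2] = -1599/9540.5 = -0.167601…
%ΔP = (1.14 − 0.976) / [(0.976 + 1.14)/2] = 0.164/1.058 = 0.155009…
Arc Ed = %ΔQ / %ΔP = (-1599/9540.5) / (0.164/1.058) = -1.0812…

-1.08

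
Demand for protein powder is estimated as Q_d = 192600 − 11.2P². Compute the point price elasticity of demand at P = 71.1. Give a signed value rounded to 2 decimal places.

-0.83

dQ_d/dP = −2·11.2·P = -1592.64. At P = 71.1, Q_d = 135981.648.
Ed = (dQ_d/dP)·(P/Q_d) = (-1592.64) × (71.1/135981.648) = -0.8327…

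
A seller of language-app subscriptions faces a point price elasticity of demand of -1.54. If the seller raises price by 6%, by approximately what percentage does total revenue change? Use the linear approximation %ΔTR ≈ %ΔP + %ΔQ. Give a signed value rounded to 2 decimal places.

-3.24%

%ΔQ ≈ Ed × %ΔP = (-1.54) × (+6%) = -9.2400%
%ΔTR ≈ %ΔP + %ΔQ = (+6%) + (-9.2400%) = -3.2400%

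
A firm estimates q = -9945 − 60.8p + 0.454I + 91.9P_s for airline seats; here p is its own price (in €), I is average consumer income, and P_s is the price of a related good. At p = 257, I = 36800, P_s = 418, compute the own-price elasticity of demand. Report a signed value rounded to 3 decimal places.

-0.529

At the given values, q = -9945 − 60.8(257) + 0.454(36800) + 91.9(418) = 29550.8.
∂q/∂p = −60.8.
E = (-60.8) × (257/29550.8) = -0.52877…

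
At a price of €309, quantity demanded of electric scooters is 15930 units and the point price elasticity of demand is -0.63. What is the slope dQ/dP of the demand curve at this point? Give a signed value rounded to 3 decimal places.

-32.479

Ed = (dQ/dP)·(P/Q) ⇒ dQ/dP = Ed·Q/P = (-0.63)·15930/309 = -32.47864…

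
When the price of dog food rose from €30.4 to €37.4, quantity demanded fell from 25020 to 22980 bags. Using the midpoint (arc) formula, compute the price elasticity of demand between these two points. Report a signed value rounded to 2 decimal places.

-0.41

%ΔQ = (22980 − 25020) / [(25020 + 22980)/2] = -2040/24000 = -0.085
%ΔP = (37.4 − 30.4) / [(30.4 + 37.4)/2] = 7/33.9 = 0.206489…
Arc Ed = %ΔQ / %ΔP = (-2040/24000) / (7/33.9) = -0.4116…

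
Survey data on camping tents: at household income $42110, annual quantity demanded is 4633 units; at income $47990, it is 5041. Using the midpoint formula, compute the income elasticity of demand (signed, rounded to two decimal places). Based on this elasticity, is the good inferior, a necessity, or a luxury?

%ΔQ = (5041 − 4633)/[( 4633 + 5041)/2] = 408/4837 = 0.084349…
%ΔIncome = (47990 − 42110)/[( 42110 + 47990)/2] = 5880/45050 = 0.130521…
E_income = (408/4837) / (5880/45050) = 0.6462…
0 < E_income < 1 ⇒ normal good, necessity.

0.65; necessity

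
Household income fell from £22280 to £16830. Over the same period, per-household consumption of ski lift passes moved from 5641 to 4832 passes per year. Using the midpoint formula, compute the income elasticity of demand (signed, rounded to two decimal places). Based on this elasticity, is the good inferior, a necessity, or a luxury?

0.55; necessity

%ΔQ = (4832 − 5641)/[( 5641 + 4832)/2] = -809/5236.5 = -0.154492…
%ΔIncome = (16830 − 22280)/[( 22280 + 16830)/2] = -5450/19555 = -0.278701…
E_income = (-809/5236.5) / (-5450/19555) = 0.5543…
0 < E_income < 1 ⇒ normal good, necessity.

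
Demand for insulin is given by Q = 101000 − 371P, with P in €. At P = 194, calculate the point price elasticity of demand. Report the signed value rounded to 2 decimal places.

-2.48

dQ/dP = −371. At P = 194, Q = 101000 − 371(194) = 29026.
Ed = (dQ/dP)·(P/Q) = −371 × (194/29026) = -2.4796…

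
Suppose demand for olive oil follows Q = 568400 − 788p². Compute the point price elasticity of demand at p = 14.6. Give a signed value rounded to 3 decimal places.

-0.839

dQ/dp = −2·788·p = -23009.6. At p = 14.6, Q = 400429.92.
Ed = (dQ/dp)·(p/Q) = (-23009.6) × (14.6/400429.92) = -0.83894…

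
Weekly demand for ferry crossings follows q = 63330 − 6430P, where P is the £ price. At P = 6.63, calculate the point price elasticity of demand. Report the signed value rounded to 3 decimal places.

dq/dP = −6430. At P = 6.63, q = 63330 − 6430(6.63) = 20699.1.
Ed = (dq/dP)·(P/q) = −6430 × (6.63/20699.1) = -2.05955…

-2.060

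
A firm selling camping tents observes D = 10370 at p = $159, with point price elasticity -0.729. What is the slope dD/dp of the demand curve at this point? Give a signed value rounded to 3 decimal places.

-47.545

Ed = (dD/dp)·(p/D) ⇒ dD/dp = Ed·D/p = (-0.729)·10370/159 = -47.54547…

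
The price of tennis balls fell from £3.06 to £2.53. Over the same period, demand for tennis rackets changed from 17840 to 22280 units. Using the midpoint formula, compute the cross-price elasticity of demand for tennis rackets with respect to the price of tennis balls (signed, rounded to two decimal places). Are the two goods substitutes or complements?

%ΔQ_{tennis rackets} = (22280 − 17840)/avg = 4440/20060 = 0.221335…
%ΔP_{tennis balls} = (2.53 − 3.06)/avg = -0.53/2.795 = -0.189624…
E_cross = (4440/20060) / (-0.53/2.795) = -1.1672…
E_cross < 0 ⇒ the goods are complements.

-1.17; complements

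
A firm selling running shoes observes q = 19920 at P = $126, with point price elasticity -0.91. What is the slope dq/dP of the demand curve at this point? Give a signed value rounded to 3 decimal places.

Ed = (dq/dP)·(P/q) ⇒ dq/dP = Ed·q/P = (-0.91)·19920/126 = -143.86666…

-143.867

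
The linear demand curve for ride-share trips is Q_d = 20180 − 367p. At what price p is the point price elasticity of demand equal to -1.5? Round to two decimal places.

Ed = −367p/(20180 − 367p). Set this equal to -1.5:
367p = 1.5·(20180 − 367p) ⇒ 367p(1 + 1.5) = 1.5·20180
p = 1.5·20180 / (367·2.5) = 32.9918…

32.99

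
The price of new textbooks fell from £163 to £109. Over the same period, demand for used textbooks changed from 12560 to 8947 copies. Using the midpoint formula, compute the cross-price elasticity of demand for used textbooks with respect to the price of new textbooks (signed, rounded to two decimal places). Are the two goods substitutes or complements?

0.85; substitutes

%ΔQ_{used textbooks} = (8947 − 12560)/avg = -3613/10753.5 = -0.335983…
%ΔP_{new textbooks} = (109 − 163)/avg = -54/136 = -0.397058…
E_cross = (-3613/10753.5) / (-54/136) = 0.8461…
E_cross > 0 ⇒ the goods are substitutes.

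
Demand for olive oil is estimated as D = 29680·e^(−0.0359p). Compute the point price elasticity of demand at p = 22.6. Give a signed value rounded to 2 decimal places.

-0.81

dD/dp = −0.0359·D = -473.367. At p = 22.6, D = 13185.7.
Ed = (dD/dp)·(p/D) = (-473.367) × (22.6/13185.7) = -0.8113…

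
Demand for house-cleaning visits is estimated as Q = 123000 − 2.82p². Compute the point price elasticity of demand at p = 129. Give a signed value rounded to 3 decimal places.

dQ/dp = −2·2.82·p = -727.56. At p = 129, Q = 76072.38.
Ed = (dQ/dp)·(p/Q) = (-727.56) × (129/76072.38) = -1.23376…

-1.234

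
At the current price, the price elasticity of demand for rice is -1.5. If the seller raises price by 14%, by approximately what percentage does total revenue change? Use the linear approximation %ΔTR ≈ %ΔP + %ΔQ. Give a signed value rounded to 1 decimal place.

-7.0%

%ΔQ ≈ Ed × %ΔP = (-1.5) × (+14%) = -21.0000%
%ΔTR ≈ %ΔP + %ΔQ = (+14%) + (-21.0000%) = -7.0000%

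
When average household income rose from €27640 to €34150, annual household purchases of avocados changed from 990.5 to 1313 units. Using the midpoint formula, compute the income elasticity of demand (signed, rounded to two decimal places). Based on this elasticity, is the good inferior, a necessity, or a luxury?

1.33; luxury

%ΔQ = (1313 − 990.5)/[( 990.5 + 1313)/2] = 322.5/1151.75 = 0.280008…
%ΔIncome = (34150 − 27640)/[( 27640 + 34150)/2] = 6510/30895 = 0.210713…
E_income = (322.5/1151.75) / (6510/30895) = 1.3288…
E_income > 1 ⇒ normal good, luxury.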